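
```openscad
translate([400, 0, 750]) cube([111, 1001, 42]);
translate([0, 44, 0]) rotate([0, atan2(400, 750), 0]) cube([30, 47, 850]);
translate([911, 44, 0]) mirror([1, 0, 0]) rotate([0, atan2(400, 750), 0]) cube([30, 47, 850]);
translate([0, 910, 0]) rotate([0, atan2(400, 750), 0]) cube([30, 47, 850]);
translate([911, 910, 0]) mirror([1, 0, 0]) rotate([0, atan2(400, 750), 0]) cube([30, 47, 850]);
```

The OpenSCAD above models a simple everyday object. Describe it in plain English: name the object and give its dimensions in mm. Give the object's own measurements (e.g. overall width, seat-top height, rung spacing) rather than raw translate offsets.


A sawhorse. A 111×1001×42 mm beam (x, y, z) sits on two A-frame leg pairs. Each pair is two raked legs of 30×47 mm section (47 mm along y) splaying symmetrically in x. Each leg rises 750 mm vertically over 400 mm of horizontal reach and is 850 mm long along its own axis. Every leg's outer bottom edge rests on the floor and its outer top edge meets a bottom edge of the beam — the left legs (tilting toward +x) meet the beam's −x bottom edge, the right legs (their mirror images, tilting toward −x) meet its +x bottom edge — so the leg tops tuck under the beam, the beam's underside is 750 mm above the floor, and the feet are 911 mm apart outside-to-outside with the beam centred between them. The two leg pairs are set in 44 mm from either end of the beam.


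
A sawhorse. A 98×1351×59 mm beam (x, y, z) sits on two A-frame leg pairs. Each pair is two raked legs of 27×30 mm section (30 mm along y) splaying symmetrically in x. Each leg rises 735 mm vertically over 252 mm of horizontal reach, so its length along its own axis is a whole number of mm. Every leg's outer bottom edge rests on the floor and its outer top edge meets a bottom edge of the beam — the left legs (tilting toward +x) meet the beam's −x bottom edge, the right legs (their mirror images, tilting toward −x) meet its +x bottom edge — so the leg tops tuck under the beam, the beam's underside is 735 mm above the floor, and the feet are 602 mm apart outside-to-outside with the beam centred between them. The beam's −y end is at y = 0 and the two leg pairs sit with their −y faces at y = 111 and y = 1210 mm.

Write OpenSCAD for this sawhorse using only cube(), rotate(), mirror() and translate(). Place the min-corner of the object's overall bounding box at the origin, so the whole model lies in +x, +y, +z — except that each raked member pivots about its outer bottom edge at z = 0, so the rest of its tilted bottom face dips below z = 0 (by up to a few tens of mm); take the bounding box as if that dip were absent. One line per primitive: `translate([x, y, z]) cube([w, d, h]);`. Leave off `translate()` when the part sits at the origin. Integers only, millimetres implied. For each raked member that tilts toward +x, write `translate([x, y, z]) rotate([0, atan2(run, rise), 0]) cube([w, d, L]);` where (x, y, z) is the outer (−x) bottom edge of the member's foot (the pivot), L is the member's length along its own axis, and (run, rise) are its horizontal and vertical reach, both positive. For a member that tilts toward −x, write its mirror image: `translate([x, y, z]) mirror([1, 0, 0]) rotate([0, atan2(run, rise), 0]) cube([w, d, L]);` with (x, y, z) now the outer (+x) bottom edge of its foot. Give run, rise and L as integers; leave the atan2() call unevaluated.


translate([252, 0, 735]) cube([98, 1351, 59]);
translate([0, 111, 0]) rotate([0, atan2(252, 735), 0]) cube([27, 30, 777]);
translate([602, 111, 0]) mirror([1, 0, 0]) rotate([0, atan2(252, 735), 0]) cube([27, 30, 777]);
translate([0, 1210, 0]) rotate([0, atan2(252, 735), 0]) cube([27, 30, 777]);
translate([602, 1210, 0]) mirror([1, 0, 0]) rotate([0, atan2(252, 735), 0]) cube([27, 30, 777]);


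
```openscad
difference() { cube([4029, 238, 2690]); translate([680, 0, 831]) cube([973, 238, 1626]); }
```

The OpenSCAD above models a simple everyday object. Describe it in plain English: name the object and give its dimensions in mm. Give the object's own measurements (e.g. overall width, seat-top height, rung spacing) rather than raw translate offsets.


A wall 4029 mm long (x), 238 mm thick (y), 2690 mm tall, with a rectangular window opening cut through it. The opening is 973 mm wide and 1626 mm tall; its sill is at z = 831 mm and its near (−x) edge is 680 mm from the wall's −x end. The opening passes through the full wall thickness.


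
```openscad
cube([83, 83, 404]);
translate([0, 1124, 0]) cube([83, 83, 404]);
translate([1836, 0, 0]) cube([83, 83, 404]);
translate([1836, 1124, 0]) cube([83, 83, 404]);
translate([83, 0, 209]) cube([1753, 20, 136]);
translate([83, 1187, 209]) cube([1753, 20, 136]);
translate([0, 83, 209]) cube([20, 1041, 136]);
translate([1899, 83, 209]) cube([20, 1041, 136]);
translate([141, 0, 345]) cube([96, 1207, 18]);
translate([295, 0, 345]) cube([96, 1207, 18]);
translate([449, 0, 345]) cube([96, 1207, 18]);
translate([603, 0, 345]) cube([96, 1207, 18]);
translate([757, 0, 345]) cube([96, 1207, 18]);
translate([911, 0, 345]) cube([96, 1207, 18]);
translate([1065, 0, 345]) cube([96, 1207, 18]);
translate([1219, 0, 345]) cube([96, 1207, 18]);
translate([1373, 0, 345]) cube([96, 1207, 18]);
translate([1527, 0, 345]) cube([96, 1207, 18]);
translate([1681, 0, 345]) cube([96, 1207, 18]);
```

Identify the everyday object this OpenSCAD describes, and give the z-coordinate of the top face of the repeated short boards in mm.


A bed frame. The slat-top height is 363 mm.

Four posts, four rails, and a row of slats — a bed frame. Slats sit on the rails at z = 209 + 136 = 345; with slat thickness 18, the top is 363 mm.


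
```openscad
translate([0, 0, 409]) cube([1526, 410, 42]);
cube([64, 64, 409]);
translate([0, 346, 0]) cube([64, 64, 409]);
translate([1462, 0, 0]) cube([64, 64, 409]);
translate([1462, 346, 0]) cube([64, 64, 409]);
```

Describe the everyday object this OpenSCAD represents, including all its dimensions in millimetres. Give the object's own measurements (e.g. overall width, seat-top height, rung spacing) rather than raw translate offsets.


A bench: a 1526×410 mm seat slab, 42 mm thick, top at z = 451 mm, on four 64×64 mm square legs flush with the seat corners and standing on z = 0.


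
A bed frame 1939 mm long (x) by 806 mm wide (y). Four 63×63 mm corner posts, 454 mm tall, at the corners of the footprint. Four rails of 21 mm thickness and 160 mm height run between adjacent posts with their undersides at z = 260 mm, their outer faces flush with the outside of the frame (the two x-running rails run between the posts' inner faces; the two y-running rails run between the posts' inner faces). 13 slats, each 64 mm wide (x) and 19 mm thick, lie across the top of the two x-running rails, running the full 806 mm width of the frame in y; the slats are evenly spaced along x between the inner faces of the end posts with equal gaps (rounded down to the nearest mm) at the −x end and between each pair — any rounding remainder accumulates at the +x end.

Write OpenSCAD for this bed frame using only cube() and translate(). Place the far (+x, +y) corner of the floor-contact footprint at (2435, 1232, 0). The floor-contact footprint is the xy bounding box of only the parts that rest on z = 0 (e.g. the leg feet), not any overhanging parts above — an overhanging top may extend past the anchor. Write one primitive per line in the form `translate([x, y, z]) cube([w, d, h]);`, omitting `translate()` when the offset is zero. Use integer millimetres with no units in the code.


translate([496, 426, 0]) cube([63, 63, 454]);
translate([496, 1169, 0]) cube([63, 63, 454]);
translate([2372, 426, 0]) cube([63, 63, 454]);
translate([2372, 1169, 0]) cube([63, 63, 454]);
translate([559, 426, 260]) cube([1813, 21, 160]);
translate([559, 1211, 260]) cube([1813, 21, 160]);
translate([496, 489, 260]) cube([21, 680, 160]);
translate([2414, 489, 260]) cube([21, 680, 160]);
translate([629, 426, 420]) cube([64, 806, 19]);
translate([763, 426, 420]) cube([64, 806, 19]);
translate([897, 426, 420]) cube([64, 806, 19]);
translate([1031, 426, 420]) cube([64, 806, 19]);
translate([1165, 426, 420]) cube([64, 806, 19]);
translate([1299, 426, 420]) cube([64, 806, 19]);
translate([1433, 426, 420]) cube([64, 806, 19]);
translate([1567, 426, 420]) cube([64, 806, 19]);
translate([1701, 426, 420]) cube([64, 806, 19]);
translate([1835, 426, 420]) cube([64, 806, 19]);
translate([1969, 426, 420]) cube([64, 806, 19]);
translate([2103, 426, 420]) cube([64, 806, 19]);
translate([2237, 426, 420]) cube([64, 806, 19]);


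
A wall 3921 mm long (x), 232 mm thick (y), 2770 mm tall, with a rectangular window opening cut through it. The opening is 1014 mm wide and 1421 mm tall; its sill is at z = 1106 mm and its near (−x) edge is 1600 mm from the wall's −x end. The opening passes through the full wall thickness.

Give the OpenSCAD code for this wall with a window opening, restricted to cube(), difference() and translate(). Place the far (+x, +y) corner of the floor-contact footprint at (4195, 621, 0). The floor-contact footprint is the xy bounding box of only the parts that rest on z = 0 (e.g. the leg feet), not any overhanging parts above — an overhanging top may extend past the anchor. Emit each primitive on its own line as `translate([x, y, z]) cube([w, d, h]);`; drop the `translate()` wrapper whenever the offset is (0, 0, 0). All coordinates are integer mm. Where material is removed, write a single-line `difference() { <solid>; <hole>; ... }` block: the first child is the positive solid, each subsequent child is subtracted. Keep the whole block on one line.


difference() { translate([274, 389, 0]) cube([3921, 232, 2770]); translate([1874, 389, 1106]) cube([1014, 232, 1421]); }


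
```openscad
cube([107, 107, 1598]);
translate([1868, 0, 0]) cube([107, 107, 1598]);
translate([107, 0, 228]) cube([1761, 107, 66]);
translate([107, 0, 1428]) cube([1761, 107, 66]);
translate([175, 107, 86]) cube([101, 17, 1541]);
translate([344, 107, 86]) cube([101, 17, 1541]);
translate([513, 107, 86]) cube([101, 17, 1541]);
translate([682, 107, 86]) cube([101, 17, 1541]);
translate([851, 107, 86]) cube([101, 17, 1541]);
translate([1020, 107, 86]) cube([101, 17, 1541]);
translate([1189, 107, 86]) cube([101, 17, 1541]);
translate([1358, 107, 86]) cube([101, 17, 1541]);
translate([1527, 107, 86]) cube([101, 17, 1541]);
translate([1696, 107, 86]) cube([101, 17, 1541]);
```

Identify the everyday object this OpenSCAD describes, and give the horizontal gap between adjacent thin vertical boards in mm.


A fence section. The picket gap is 68 mm.

Two posts, two rails, 10 pickets — a fence section. Span 1761 mm holds 10 pickets of 101 mm with 11 equal gaps: ⌊(1761 − 10·101) / 11⌋ = 68 mm.


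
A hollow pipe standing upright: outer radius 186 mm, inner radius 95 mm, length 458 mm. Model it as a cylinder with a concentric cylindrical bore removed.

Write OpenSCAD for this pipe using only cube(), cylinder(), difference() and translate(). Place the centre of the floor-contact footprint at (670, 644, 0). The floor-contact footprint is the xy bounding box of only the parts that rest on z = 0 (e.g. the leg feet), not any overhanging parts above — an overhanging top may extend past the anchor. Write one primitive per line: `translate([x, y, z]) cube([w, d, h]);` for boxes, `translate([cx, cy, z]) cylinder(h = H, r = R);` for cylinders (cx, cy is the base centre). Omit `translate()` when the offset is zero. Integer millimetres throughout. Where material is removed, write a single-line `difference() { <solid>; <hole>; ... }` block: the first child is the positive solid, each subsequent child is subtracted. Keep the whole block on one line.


difference() { translate([670, 644, 0]) cylinder(h = 458, r = 186); translate([670, 644, 0]) cylinder(h = 458, r = 95); }


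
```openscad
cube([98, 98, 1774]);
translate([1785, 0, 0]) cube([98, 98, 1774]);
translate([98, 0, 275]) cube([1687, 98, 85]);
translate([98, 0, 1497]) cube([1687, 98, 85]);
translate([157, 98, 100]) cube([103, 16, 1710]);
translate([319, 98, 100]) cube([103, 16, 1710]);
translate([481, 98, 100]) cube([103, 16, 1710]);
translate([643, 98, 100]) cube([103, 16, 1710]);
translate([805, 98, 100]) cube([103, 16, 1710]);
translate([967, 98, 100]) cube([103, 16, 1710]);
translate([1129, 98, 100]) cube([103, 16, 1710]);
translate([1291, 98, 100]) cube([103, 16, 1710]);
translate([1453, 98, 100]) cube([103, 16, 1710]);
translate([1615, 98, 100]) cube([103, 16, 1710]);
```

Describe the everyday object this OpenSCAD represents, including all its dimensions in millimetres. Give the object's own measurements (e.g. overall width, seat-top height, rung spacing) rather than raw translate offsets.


A fence section. Two 98×98 mm posts, 1774 mm tall, stand on the floor with a clear span of 1687 mm between their inner faces. Two horizontal rails of 98×85 mm section span the gap between the posts with their undersides at z = 275 mm and z = 1497 mm, flush with the posts' −y face. 10 pickets, each 103 mm wide, 16 mm thick and 1710 mm tall, are fixed to the +y face of the rails with their bottoms at z = 100 mm, spaced across the span with a 59 mm gap after the −x post and between neighbouring pickets, with 67 mm left before the +x post.


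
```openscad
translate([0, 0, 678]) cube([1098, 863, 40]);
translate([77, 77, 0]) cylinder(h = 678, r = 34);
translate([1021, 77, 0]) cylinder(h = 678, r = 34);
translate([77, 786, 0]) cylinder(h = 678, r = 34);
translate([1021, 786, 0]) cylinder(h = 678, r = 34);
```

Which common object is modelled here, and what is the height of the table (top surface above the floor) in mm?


A table. The table height is 718 mm.

A 1098×863×40 slab sits at z = 678 on four Ø68 mm round legs — a table. The top surface is at 678 + 40 = 718 mm.


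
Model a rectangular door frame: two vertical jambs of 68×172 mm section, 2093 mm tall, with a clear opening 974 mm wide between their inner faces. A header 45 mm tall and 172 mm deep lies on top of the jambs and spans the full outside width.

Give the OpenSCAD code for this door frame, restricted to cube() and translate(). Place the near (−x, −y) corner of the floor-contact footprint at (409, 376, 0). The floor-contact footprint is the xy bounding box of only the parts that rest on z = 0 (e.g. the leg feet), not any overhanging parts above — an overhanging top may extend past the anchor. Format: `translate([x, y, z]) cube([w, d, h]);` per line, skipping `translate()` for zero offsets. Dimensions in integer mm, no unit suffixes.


translate([409, 376, 0]) cube([68, 172, 2093]);
translate([1451, 376, 0]) cube([68, 172, 2093]);
translate([409, 376, 2093]) cube([1110, 172, 45]);


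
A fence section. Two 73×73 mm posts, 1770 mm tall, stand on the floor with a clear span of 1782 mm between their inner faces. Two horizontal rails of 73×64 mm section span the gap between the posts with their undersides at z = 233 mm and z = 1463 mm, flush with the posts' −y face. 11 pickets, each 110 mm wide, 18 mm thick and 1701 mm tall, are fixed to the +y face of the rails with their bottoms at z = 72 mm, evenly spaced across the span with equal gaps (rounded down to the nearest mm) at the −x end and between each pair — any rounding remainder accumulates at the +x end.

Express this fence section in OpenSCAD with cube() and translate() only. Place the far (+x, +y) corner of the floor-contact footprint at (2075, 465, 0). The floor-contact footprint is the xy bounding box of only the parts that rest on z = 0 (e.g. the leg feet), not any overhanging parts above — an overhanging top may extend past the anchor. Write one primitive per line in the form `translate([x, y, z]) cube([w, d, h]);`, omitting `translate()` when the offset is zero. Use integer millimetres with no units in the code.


translate([147, 392, 0]) cube([73, 73, 1770]);
translate([2002, 392, 0]) cube([73, 73, 1770]);
translate([220, 392, 233]) cube([1782, 73, 64]);
translate([220, 392, 1463]) cube([1782, 73, 64]);
translate([267, 465, 72]) cube([110, 18, 1701]);
translate([424, 465, 72]) cube([110, 18, 1701]);
translate([581, 465, 72]) cube([110, 18, 1701]);
translate([738, 465, 72]) cube([110, 18, 1701]);
translate([895, 465, 72]) cube([110, 18, 1701]);
translate([1052, 465, 72]) cube([110, 18, 1701]);
translate([1209, 465, 72]) cube([110, 18, 1701]);
translate([1366, 465, 72]) cube([110, 18, 1701]);
translate([1523, 465, 72]) cube([110, 18, 1701]);
translate([1680, 465, 72]) cube([110, 18, 1701]);
translate([1837, 465, 72]) cube([110, 18, 1701]);


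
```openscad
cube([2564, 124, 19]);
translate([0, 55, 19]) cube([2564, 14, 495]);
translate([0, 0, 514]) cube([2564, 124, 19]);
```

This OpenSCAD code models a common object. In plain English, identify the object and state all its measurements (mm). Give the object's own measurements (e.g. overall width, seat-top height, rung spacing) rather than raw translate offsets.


An I-beam lying along x, 2564 mm long. Overall section height 533 mm. Two flanges 124 mm wide (y) and 19 mm thick, one on the floor and one at the top; a web 14 mm thick runs between them, centred on the flange width.


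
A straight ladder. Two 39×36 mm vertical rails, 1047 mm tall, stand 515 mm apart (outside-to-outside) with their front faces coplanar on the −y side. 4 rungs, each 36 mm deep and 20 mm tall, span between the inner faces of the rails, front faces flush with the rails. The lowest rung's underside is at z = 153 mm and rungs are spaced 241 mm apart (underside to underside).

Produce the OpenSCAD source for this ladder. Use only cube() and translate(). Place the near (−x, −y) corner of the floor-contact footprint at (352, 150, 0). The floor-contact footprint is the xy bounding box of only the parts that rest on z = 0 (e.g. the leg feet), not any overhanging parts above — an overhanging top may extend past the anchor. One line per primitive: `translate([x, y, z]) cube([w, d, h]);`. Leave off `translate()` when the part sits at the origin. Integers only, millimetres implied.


translate([352, 150, 0]) cube([39, 36, 1047]);
translate([828, 150, 0]) cube([39, 36, 1047]);
translate([391, 150, 153]) cube([437, 36, 20]);
translate([391, 150, 394]) cube([437, 36, 20]);
translate([391, 150, 635]) cube([437, 36, 20]);
translate([391, 150, 876]) cube([437, 36, 20]);


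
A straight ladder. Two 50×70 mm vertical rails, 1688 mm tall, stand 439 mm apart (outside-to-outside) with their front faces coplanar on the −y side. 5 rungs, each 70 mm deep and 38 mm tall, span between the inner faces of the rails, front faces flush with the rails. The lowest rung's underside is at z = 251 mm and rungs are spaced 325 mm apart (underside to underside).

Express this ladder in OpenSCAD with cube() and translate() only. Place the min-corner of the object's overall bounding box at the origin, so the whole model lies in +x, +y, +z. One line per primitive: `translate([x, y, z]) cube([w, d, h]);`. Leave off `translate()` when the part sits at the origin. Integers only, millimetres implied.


cube([50, 70, 1688]);
translate([389, 0, 0]) cube([50, 70, 1688]);
translate([50, 0, 251]) cube([339, 70, 38]);
translate([50, 0, 576]) cube([339, 70, 38]);
translate([50, 0, 901]) cube([339, 70, 38]);
translate([50, 0, 1226]) cube([339, 70, 38]);
translate([50, 0, 1551]) cube([339, 70, 38]);


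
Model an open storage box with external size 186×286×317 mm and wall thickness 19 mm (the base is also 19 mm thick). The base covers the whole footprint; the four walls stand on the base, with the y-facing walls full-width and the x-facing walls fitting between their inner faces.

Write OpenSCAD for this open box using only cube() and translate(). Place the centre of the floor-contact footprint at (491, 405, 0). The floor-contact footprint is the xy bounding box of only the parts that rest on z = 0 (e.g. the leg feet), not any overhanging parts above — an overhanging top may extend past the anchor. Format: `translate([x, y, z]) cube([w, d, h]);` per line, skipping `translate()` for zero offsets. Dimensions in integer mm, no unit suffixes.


translate([398, 262, 0]) cube([186, 286, 19]);
translate([398, 262, 19]) cube([186, 19, 298]);
translate([398, 529, 19]) cube([186, 19, 298]);
translate([398, 281, 19]) cube([19, 248, 298]);
translate([565, 281, 19]) cube([19, 248, 298]);


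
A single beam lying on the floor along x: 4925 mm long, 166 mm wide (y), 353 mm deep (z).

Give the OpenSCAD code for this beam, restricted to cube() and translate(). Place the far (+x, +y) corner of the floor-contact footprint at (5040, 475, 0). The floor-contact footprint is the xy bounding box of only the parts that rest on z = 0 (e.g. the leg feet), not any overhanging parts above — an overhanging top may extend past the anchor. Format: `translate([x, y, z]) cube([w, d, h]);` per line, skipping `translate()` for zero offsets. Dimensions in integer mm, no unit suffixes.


translate([115, 309, 0]) cube([4925, 166, 353]);


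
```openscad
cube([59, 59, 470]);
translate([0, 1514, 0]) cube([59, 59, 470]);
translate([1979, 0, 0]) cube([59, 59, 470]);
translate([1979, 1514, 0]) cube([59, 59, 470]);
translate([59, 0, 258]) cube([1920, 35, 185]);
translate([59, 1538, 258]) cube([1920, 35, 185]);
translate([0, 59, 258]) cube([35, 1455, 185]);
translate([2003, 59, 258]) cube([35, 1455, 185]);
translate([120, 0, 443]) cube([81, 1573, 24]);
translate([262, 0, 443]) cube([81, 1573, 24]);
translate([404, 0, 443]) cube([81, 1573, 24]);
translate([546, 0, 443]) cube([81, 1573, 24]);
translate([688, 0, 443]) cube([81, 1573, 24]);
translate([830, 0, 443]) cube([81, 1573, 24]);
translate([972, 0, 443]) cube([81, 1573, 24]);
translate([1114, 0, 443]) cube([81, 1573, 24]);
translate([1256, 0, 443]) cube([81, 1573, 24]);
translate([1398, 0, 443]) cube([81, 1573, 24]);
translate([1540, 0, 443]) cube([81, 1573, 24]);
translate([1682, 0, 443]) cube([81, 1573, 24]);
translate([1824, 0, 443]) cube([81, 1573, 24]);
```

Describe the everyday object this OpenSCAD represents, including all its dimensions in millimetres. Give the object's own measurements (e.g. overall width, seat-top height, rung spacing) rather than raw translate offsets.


A bed frame 2038 mm long (x) by 1573 mm wide (y). Four 59×59 mm corner posts, 470 mm tall, at the corners of the footprint. Four rails of 35 mm thickness and 185 mm height run between adjacent posts with their undersides at z = 258 mm, their outer faces flush with the outside of the frame (the two x-running rails run between the posts' inner faces; the two y-running rails run between the posts' inner faces). 13 slats, each 81 mm wide (x) and 24 mm thick, lie across the top of the two x-running rails, running the full 1573 mm width of the frame in y; along x they sit between the end posts with a 61 mm gap after the −x posts and between neighbouring slats, leaving 74 mm before the +x posts.


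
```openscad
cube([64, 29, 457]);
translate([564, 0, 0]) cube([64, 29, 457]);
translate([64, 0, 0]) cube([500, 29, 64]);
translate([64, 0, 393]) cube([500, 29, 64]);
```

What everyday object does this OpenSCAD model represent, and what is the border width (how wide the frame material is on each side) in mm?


A picture frame. The border width is 64 mm.

Four thin pieces enclosing a rectangular opening — a picture frame. The two full-height stiles are 457 mm tall; the top rail sits at z = 393 and is 64 mm tall, so the border above the opening is 457 − 393 = 64 mm, matching the stile x-width.


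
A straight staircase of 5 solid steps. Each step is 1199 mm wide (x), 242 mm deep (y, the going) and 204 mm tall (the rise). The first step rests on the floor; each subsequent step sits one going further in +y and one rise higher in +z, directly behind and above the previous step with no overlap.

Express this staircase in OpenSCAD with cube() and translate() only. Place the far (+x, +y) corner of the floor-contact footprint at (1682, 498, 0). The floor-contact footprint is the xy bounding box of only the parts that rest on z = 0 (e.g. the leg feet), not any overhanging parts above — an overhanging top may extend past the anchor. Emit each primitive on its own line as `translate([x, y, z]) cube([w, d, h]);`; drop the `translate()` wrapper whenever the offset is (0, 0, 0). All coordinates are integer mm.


translate([483, 256, 0]) cube([1199, 242, 204]);
translate([483, 498, 204]) cube([1199, 242, 204]);
translate([483, 740, 408]) cube([1199, 242, 204]);
translate([483, 982, 612]) cube([1199, 242, 204]);
translate([483, 1224, 816]) cube([1199, 242, 204]);


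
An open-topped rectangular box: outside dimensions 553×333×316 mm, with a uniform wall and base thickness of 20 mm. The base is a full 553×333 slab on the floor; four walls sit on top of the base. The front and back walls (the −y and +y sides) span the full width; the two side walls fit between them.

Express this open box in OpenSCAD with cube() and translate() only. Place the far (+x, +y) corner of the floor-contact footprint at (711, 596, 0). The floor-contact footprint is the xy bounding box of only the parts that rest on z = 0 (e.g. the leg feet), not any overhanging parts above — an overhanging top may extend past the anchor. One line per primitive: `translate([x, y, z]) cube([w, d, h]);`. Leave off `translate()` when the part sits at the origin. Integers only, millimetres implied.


translate([158, 263, 0]) cube([553, 333, 20]);
translate([158, 263, 20]) cube([553, 20, 296]);
translate([158, 576, 20]) cube([553, 20, 296]);
translate([158, 283, 20]) cube([20, 293, 296]);
translate([691, 283, 20]) cube([20, 293, 296]);


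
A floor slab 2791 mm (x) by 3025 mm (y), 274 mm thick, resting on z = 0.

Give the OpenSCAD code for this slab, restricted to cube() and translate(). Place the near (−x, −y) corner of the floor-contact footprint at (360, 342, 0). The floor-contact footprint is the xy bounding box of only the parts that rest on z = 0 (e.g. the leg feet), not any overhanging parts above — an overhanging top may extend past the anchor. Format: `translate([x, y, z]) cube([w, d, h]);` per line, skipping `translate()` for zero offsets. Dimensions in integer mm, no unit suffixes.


translate([360, 342, 0]) cube([2791, 3025, 274]);


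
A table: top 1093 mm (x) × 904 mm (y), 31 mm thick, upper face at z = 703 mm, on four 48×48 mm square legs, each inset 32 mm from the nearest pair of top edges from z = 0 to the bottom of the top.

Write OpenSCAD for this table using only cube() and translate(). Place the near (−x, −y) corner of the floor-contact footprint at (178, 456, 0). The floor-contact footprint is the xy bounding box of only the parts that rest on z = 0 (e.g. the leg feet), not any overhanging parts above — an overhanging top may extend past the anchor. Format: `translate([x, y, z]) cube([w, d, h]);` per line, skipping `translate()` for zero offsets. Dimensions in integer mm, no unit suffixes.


// leg_h = 703 - 31 = 672
translate([146, 424, 672]) cube([1093, 904, 31]);
translate([178, 456, 0]) cube([48, 48, 672]);
translate([1159, 456, 0]) cube([48, 48, 672]);
translate([178, 1248, 0]) cube([48, 48, 672]);
translate([1159, 1248, 0]) cube([48, 48, 672]);


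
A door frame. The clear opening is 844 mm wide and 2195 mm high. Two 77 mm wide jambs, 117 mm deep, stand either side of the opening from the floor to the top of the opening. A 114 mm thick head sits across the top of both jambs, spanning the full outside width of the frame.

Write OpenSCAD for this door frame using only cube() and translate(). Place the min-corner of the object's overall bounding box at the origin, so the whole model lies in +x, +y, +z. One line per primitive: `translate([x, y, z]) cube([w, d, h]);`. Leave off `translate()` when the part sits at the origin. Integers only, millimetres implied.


cube([77, 117, 2195]);
translate([921, 0, 0]) cube([77, 117, 2195]);
translate([0, 0, 2195]) cube([998, 117, 114]);


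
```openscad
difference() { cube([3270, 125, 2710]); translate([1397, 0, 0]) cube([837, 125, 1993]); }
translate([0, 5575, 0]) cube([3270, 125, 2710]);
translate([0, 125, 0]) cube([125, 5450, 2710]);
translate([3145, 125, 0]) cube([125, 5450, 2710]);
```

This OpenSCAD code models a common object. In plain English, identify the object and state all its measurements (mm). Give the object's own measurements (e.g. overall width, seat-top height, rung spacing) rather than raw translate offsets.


A single room: four walls, each 2710 mm tall and 125 mm thick, enclosing an outside footprint 3270×5700 mm (x × y), no floor or roof. The front and back walls (−y and +y sides) run the full x-width; the side walls fit between their inner faces. A door opening 837 mm wide and 1993 mm tall is cut through the front wall from the floor up, its −x edge 1397 mm from the wall's −x end.


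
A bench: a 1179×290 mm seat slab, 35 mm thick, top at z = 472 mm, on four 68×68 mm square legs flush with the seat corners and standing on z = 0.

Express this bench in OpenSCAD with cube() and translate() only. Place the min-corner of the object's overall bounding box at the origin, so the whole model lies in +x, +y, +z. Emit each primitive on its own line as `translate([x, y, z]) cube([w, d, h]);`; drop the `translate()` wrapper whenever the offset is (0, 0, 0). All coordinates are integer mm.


translate([0, 0, 437]) cube([1179, 290, 35]);
cube([68, 68, 437]);
translate([0, 222, 0]) cube([68, 68, 437]);
translate([1111, 0, 0]) cube([68, 68, 437]);
translate([1111, 222, 0]) cube([68, 68, 437]);


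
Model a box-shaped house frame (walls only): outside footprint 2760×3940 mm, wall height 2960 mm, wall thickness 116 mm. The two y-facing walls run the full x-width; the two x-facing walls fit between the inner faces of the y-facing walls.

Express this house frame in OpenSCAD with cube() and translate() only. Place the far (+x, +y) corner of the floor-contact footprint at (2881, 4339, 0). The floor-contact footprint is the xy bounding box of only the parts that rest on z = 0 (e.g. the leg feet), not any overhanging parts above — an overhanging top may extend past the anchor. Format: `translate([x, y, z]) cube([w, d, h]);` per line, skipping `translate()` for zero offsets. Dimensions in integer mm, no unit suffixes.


translate([121, 399, 0]) cube([2760, 116, 2960]);
translate([121, 4223, 0]) cube([2760, 116, 2960]);
translate([121, 515, 0]) cube([116, 3708, 2960]);
translate([2765, 515, 0]) cube([116, 3708, 2960]);


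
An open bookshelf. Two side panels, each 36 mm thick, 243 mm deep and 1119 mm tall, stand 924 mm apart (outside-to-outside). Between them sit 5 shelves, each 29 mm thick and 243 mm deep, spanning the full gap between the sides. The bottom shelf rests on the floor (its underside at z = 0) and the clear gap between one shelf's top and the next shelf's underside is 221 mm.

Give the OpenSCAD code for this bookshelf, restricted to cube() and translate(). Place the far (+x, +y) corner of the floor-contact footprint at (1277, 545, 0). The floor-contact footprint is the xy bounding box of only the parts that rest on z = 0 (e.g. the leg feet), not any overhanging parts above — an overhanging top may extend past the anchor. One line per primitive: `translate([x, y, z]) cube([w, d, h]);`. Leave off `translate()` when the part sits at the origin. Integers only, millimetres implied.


translate([353, 302, 0]) cube([36, 243, 1119]);
translate([1241, 302, 0]) cube([36, 243, 1119]);
translate([389, 302, 0]) cube([852, 243, 29]);
translate([389, 302, 250]) cube([852, 243, 29]);
translate([389, 302, 500]) cube([852, 243, 29]);
translate([389, 302, 750]) cube([852, 243, 29]);
translate([389, 302, 1000]) cube([852, 243, 29]);


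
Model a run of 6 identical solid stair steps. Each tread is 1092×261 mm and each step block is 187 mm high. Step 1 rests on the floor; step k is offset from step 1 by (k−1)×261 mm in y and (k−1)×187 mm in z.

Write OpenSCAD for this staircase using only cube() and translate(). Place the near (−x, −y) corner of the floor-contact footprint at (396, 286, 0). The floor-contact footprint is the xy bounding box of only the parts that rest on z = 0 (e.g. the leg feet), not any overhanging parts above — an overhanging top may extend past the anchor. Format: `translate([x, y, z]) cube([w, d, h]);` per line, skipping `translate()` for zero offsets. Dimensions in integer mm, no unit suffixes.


translate([396, 286, 0]) cube([1092, 261, 187]);
translate([396, 547, 187]) cube([1092, 261, 187]);
translate([396, 808, 374]) cube([1092, 261, 187]);
translate([396, 1069, 561]) cube([1092, 261, 187]);
translate([396, 1330, 748]) cube([1092, 261, 187]);
translate([396, 1591, 935]) cube([1092, 261, 187]);


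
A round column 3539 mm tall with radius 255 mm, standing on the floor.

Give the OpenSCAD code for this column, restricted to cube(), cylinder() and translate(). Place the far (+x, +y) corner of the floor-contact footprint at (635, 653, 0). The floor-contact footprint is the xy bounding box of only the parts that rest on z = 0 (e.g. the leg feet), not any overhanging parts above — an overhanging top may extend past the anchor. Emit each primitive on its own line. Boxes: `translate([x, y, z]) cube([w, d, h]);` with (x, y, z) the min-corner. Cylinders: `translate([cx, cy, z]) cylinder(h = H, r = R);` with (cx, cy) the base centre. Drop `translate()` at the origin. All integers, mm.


translate([380, 398, 0]) cylinder(h = 3539, r = 255);


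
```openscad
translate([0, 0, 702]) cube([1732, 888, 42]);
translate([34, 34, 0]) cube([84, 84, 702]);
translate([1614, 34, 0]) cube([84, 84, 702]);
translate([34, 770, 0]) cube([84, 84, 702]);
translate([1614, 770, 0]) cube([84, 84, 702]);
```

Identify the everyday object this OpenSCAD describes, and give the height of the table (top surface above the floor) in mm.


A table. The table height is 744 mm.

A 1732×888×42 slab sits at z = 702 on four 84 mm square posts — a table. The top surface is at 702 + 42 = 744 mm.


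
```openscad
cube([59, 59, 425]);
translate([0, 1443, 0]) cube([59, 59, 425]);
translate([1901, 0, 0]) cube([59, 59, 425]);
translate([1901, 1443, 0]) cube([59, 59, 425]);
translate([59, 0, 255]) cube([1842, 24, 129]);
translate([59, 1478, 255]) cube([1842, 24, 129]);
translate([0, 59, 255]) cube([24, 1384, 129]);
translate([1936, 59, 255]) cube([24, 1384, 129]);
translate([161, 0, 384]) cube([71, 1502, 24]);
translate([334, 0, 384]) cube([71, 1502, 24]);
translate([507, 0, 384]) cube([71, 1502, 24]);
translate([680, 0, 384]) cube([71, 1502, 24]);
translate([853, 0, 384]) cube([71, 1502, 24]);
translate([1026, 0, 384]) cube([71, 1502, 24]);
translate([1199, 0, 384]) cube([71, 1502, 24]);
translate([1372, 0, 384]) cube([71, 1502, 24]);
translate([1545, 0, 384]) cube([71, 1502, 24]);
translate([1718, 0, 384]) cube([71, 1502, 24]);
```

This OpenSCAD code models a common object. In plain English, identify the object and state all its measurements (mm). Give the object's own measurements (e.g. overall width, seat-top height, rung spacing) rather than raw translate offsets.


A bed frame 1960 mm long (x) by 1502 mm wide (y). Four 59×59 mm corner posts, 425 mm tall, at the corners of the footprint. Four rails of 24 mm thickness and 129 mm height run between adjacent posts with their undersides at z = 255 mm, their outer faces flush with the outside of the frame (the two x-running rails run between the posts' inner faces; the two y-running rails run between the posts' inner faces). 10 slats, each 71 mm wide (x) and 24 mm thick, lie across the top of the two x-running rails, running the full 1502 mm width of the frame in y; along x they sit between the end posts with a 102 mm gap after the −x posts and between neighbouring slats, leaving 112 mm before the +x posts.


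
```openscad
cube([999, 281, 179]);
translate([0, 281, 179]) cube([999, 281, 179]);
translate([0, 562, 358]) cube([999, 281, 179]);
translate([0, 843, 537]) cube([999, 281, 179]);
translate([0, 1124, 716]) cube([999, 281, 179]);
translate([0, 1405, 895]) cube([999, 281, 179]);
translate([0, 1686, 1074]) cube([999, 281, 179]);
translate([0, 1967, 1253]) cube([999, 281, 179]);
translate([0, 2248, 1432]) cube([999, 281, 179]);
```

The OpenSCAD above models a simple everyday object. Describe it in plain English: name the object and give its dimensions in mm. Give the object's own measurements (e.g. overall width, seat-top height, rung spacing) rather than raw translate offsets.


A straight staircase of 9 solid steps. Each step is 999 mm wide (x), 281 mm deep (y, the going) and 179 mm tall (the rise). The first step rests on the floor; each subsequent step sits one going further in +y and one rise higher in +z, directly behind and above the previous step with no overlap.


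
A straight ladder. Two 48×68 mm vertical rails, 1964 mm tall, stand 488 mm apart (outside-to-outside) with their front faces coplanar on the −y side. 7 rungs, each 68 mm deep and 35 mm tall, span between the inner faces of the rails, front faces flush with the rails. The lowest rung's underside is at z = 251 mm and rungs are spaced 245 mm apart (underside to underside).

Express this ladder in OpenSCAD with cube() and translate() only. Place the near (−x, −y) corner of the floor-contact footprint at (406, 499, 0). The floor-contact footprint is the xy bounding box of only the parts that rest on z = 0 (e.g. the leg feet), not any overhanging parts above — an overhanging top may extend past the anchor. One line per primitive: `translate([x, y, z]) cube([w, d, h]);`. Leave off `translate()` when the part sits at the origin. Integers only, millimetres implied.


translate([406, 499, 0]) cube([48, 68, 1964]);
translate([846, 499, 0]) cube([48, 68, 1964]);
translate([454, 499, 251]) cube([392, 68, 35]);
translate([454, 499, 496]) cube([392, 68, 35]);
translate([454, 499, 741]) cube([392, 68, 35]);
translate([454, 499, 986]) cube([392, 68, 35]);
translate([454, 499, 1231]) cube([392, 68, 35]);
translate([454, 499, 1476]) cube([392, 68, 35]);
translate([454, 499, 1721]) cube([392, 68, 35]);


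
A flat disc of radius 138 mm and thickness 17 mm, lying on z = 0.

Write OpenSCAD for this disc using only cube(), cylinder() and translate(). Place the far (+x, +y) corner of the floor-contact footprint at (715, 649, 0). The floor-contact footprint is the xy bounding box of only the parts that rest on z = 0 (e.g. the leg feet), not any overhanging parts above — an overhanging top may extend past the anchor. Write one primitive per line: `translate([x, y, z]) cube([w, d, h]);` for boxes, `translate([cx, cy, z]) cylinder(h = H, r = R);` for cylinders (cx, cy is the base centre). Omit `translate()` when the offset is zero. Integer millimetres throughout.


translate([577, 511, 0]) cylinder(h = 17, r = 138);


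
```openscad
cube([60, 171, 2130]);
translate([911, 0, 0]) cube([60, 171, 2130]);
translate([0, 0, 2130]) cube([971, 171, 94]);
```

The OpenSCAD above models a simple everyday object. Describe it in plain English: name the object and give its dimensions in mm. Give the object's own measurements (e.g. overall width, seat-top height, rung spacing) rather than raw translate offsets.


A door frame. The clear opening is 851 mm wide and 2130 mm high. Two 60 mm wide jambs, 171 mm deep, stand either side of the opening from the floor to the top of the opening. A 94 mm thick head sits across the top of both jambs, spanning the full outside width of the frame.


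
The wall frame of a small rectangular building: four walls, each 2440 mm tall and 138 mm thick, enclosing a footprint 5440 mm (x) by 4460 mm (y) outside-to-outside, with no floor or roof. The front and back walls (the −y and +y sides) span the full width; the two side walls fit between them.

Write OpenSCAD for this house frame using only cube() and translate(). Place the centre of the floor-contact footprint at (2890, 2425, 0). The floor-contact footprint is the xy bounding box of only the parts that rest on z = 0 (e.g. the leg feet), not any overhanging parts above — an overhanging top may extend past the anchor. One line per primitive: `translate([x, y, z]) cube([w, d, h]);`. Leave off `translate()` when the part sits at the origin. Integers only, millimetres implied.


translate([170, 195, 0]) cube([5440, 138, 2440]);
translate([170, 4517, 0]) cube([5440, 138, 2440]);
translate([170, 333, 0]) cube([138, 4184, 2440]);
translate([5472, 333, 0]) cube([138, 4184, 2440]);
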